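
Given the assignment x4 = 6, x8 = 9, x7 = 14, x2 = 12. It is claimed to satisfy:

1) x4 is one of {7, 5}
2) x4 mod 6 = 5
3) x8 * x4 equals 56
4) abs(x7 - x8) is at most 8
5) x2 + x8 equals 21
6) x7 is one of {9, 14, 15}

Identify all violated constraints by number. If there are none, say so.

1) x4 = 6 is not in {7, 5} — fails.
2) 6 mod 6 = 0, not 5 — fails.
3) x8 * x4 = 9 * 6 = 54, not 56 — fails.
4) abs(14 - 9) = 5; 5 ≤ 8 — holds.
5) x2 + x8 = 12 + 9 = 21 — holds.
6) x7 = 14 is in {9, 14, 15} — holds.

Constraints 1, 2, and 3 are violated.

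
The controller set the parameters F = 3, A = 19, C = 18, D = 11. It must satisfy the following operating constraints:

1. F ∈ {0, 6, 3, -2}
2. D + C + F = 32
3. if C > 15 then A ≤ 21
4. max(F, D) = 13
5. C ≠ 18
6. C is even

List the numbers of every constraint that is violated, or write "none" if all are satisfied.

1. F = 3 is in {0, 6, 3, -2}  OK
2. D + C + F = 11 + 18 + 3 = 32  OK
3. C = 18 > 15, so we need A ≤ 21; A = 19 ≤ 21  OK
4. max(3, 11) = 11, not 13  FAIL
5. C = 18, but 18 is required to differ  FAIL
6. C = 18 is even  OK

Violated: 4 and 5.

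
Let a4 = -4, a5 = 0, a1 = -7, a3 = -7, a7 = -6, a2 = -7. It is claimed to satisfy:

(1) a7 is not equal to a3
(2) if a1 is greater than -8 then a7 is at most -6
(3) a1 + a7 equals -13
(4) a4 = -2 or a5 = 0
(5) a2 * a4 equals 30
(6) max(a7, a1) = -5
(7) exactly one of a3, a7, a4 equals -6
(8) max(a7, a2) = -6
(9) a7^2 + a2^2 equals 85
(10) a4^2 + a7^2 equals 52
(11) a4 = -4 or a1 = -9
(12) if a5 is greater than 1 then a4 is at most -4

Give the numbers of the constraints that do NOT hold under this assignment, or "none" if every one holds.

(1) a7 = -6, a3 = -7; distinct — holds.
(2) a1 = -7 > -8, so we need a7 ≤ -6; a7 = -6 ≤ -6 — holds.
(3) a1 + a7 = -7 + (-6) = -13 — holds.
(4) a4 = -4 ≠ -2, but a5 = 0 = 0 (second disjunct) — holds.
(5) a2 * a4 = -7 * (-4) = 28, not 30 — does not hold.
(6) max(-6, -7) = -6, not -5 — does not hold.
(7) a3=-7, a7=-6, a4=-4; 1 of them equals -6 — holds.
(8) max(-6, -7) = -6 — holds.
(9) a7^2 + a2^2 = (-6)^2 + (-7)^2 = 36 + 49 = 85 — holds.
(10) a4^2 + a7^2 = (-4)^2 + (-6)^2 = 16 + 36 = 52 — holds.
(11) a4 = -4 = -4 (first disjunct) — holds.
(12) a5 = 0, not > 1; antecedent false, conditional vacuously true — holds.

Constraints 5, 6 are violated.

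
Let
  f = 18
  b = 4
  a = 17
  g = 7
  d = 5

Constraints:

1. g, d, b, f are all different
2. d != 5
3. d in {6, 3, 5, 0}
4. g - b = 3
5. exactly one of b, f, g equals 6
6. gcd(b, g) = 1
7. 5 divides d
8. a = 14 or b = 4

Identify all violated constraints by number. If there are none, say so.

1. values 7, 5, 4, 18 are pairwise distinct  yes
2. d = 5, but 5 is required to differ  no
3. d = 5 is in {6, 3, 5, 0}  yes
4. g - b = 7 - 4 = 3  yes
5. b=4, f=18, g=7; 0 of them equal 6, not exactly one  no
6. gcd(4, 7) = 1  yes
7. 5 / 5 = 1, so 5 divides 5  yes
8. a = 17 ≠ 14, but b = 4 = 4 (second disjunct)  yes

The assignment fails constraints 2 and 5.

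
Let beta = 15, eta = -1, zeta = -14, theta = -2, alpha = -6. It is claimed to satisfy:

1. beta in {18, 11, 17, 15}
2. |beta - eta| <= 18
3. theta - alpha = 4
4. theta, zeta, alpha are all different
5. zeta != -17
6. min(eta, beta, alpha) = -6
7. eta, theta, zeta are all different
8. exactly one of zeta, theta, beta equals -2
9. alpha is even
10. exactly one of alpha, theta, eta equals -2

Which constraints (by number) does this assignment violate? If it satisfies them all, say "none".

1. beta = 15 is in {18, 11, 17, 15} — OK.
2. |15 - (-1)| = 16; 16 ≤ 18 — OK.
3. theta - alpha = -2 - (-6) = 4 — OK.
4. values -2, -14, -6 are pairwise distinct — OK.
5. zeta = -14, and -14 ≠ -17 — OK.
6. min(-1, 15, -6) = -6 — OK.
7. values -1, -2, -14 are pairwise distinct — OK.
8. zeta=-14, theta=-2, beta=15; 1 of them equals -2 — OK.
9. alpha = -6 is even — OK.
10. alpha=-6, theta=-2, eta=-1; 1 of them equals -2 — OK.

The assignment satisfies every constraint.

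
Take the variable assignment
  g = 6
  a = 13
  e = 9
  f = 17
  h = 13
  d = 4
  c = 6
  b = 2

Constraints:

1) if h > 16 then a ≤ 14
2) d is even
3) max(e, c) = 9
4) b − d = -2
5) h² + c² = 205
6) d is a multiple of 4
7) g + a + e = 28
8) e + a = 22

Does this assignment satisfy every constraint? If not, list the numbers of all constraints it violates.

1) h = 13, not > 16; antecedent false, conditional vacuously true — holds.
2) d = 4 is even — holds.
3) max(9, 6) = 9 — holds.
4) b − d = 2 − 4 = -2 — holds.
5) h² + c² = 13² + 6² = 169 + 36 = 205 — holds.
6) 4 / 4 = 1, so 4 divides 4 — holds.
7) g + a + e = 6 + 13 + 9 = 28 — holds.
8) e + a = 9 + 13 = 22 — holds.

Yes — all constraints hold.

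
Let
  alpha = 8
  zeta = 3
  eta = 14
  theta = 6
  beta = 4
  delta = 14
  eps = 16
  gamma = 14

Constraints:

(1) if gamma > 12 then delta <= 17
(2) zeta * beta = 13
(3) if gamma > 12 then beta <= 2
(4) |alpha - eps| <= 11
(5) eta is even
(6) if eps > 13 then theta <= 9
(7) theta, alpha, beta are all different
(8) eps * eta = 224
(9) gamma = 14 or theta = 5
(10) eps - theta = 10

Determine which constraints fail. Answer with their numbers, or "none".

Violated: 2 and 3.

(1) gamma = 14 > 12, so we need delta ≤ 17; delta = 14 ≤ 17  ✓
(2) zeta * beta = 3 * 4 = 12, not 13  ✗
(3) gamma = 14 > 12, so we need beta ≤ 2; but beta = 4 > 2  ✗
(4) |8 - 16| = 8; 8 ≤ 11  ✓
(5) eta = 14 is even  ✓
(6) eps = 16 > 13, so we need theta ≤ 9; theta = 6 ≤ 9  ✓
(7) values 6, 8, 4 are pairwise distinct  ✓
(8) eps * eta = 16 * 14 = 224  ✓
(9) gamma = 14 = 14 (first disjunct)  ✓
(10) eps - theta = 16 - 6 = 10  ✓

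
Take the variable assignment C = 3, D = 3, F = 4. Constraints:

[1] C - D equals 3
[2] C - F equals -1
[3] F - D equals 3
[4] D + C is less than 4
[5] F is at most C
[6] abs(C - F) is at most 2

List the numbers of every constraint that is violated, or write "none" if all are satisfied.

No — constraints 1, 3, 4, and 5 are not satisfied.

[1] C - D = 3 - 3 = 0, not 3  false
[2] C - F = 3 - 4 = -1  true
[3] F - D = 4 - 3 = 1, not 3  false
[4] D + C = 3 + 3 = 6; 6 ≥ 4, bound 4 not met  false
[5] F = 4, C = 3; 4 > 3 (want ≤)  false
[6] abs(3 - 4) = 1; 1 ≤ 2  true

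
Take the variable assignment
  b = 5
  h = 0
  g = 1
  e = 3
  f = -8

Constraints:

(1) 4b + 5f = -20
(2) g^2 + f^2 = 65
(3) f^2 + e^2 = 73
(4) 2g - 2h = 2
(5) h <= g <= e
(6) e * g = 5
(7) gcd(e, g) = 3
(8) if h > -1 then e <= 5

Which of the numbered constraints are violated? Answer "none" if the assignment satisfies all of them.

Constraints 6, 7 do not hold.

(1) 4b + 5f = 4(5) + 5(-8) = -20  holds
(2) g^2 + f^2 = 1^2 + (-8)^2 = 1 + 64 = 65  holds
(3) f^2 + e^2 = (-8)^2 + 3^2 = 64 + 9 = 73  holds
(4) 2g - 2h = 2(1) - 2(0) = 2  holds
(5) values 0 <= 1 <= 3  holds
(6) e * g = 3 * 1 = 3, not 5  fails
(7) gcd(3, 1) = 1, not 3  fails
(8) h = 0 > -1, so we need e ≤ 5; e = 3 ≤ 5  holds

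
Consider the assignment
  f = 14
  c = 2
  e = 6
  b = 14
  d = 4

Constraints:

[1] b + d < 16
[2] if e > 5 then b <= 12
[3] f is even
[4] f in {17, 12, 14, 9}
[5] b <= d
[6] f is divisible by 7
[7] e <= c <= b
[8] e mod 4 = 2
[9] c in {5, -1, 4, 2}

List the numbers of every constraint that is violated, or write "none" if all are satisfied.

Constraints 1, 2, 5, 7 are violated.

[1] b + d = 14 + 4 = 18; 18 ≥ 16, bound 16 not met — violated.
[2] e = 6 > 5, so we need b ≤ 12; but b = 14 > 12 — violated.
[3] f = 14 is even — satisfied.
[4] f = 14 is in {17, 12, 14, 9} — satisfied.
[5] b = 14, d = 4; 14 > 4 (want ≤) — violated.
[6] 14 / 7 = 2, so 7 divides 14 — satisfied.
[7] values 6, 2, 14; e = 6 is not <= c = 2 — violated.
[8] 6 mod 4 = 2 — satisfied.
[9] c = 2 is in {5, -1, 4, 2} — satisfied.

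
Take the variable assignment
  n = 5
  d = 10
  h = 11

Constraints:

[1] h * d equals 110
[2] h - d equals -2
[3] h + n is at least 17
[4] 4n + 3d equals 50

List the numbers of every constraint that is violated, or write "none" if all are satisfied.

[1] h * d = 11 * 10 = 110 — satisfied.
[2] h - d = 11 - 10 = 1, not -2 — violated.
[3] h + n = 11 + 5 = 16; 16 < 17, bound 17 not met — violated.
[4] 4n + 3d = 4(5) + 3(10) = 50 — satisfied.

No — constraints 2 and 3 are not satisfied.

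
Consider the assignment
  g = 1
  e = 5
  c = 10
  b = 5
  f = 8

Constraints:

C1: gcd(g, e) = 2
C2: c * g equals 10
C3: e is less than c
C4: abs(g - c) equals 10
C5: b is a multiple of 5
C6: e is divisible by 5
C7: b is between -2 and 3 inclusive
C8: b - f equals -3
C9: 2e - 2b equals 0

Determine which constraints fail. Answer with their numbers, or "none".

C1: gcd(1, 5) = 1, not 2 — fails.
C2: c * g = 10 * 1 = 10 — holds.
C3: e = 5, c = 10; 5 < 10 — holds.
C4: abs(1 - 10) = 9, not 10 — fails.
C5: 5 / 5 = 1, so 5 divides 5 — holds.
C6: 5 / 5 = 1, so 5 divides 5 — holds.
C7: b = 5 is outside [-2, 3] — fails.
C8: b - f = 5 - 8 = -3 — holds.
C9: 2e - 2b = 2(5) - 2(5) = 0 — holds.

Constraints 1, 4, and 7 are violated.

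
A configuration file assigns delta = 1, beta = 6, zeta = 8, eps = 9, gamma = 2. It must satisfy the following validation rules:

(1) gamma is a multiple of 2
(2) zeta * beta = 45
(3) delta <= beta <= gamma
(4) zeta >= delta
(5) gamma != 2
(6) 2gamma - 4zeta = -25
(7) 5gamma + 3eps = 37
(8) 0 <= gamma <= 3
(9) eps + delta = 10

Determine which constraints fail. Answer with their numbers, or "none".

(1) 2 / 2 = 1, so 2 divides 2  ✓
(2) zeta * beta = 8 * 6 = 48, not 45  ✗
(3) values 1, 6, 2; beta = 6 is not <= gamma = 2  ✗
(4) zeta = 8, delta = 1; 8 ≥ 1  ✓
(5) gamma = 2, but 2 is required to differ  ✗
(6) 2gamma - 4zeta = 2(2) - 4(8) = -28, not -25  ✗
(7) 5gamma + 3eps = 5(2) + 3(9) = 37  ✓
(8) gamma = 2 lies in [0, 3]  ✓
(9) eps + delta = 9 + 1 = 10  ✓

Violated: 2, 3, 5, and 6.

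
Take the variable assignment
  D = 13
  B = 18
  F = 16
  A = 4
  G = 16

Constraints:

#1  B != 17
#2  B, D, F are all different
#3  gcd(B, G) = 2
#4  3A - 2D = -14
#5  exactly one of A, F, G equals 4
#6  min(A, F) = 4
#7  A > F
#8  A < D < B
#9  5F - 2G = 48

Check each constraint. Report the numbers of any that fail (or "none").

Constraint 7 is violated.

#1 B = 18, and 18 ≠ 17 — OK.
#2 values 18, 13, 16 are pairwise distinct — OK.
#3 gcd(18, 16) = 2 — OK.
#4 3A - 2D = 3(4) - 2(13) = -14 — OK.
#5 A=4, F=16, G=16; 1 of them equals 4 — OK.
#6 min(4, 16) = 4 — OK.
#7 A = 4, F = 16; 4 ≤ 16 (want >) — violated.
#8 values 4 < 13 < 18 — OK.
#9 5F - 2G = 5(16) - 2(16) = 48 — OK.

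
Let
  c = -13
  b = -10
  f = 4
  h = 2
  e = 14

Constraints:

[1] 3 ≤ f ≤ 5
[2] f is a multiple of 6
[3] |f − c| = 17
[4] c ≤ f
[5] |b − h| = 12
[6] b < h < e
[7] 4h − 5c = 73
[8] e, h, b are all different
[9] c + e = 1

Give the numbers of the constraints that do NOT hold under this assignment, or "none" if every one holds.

The assignment fails constraint 2.

[1] f = 4 lies in [3, 5] — holds.
[2] 4 = 6×0 + 4, so 6 does not divide 4 — does not hold.
[3] |4 − (-13)| = 17 — holds.
[4] c = -13, f = 4; -13 ≤ 4 — holds.
[5] |-10 − 2| = 12 — holds.
[6] values -10 < 2 < 14 — holds.
[7] 4h − 5c = 4(2) − 5(-13) = 73 — holds.
[8] values 14, 2, -10 are pairwise distinct — holds.
[9] c + e = -13 + 14 = 1 — holds.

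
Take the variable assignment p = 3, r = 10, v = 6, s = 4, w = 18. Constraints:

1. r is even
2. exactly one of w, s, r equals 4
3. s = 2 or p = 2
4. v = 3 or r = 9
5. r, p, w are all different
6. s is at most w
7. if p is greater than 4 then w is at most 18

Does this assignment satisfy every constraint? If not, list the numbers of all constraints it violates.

1. r = 10 is even — OK.
2. w=18, s=4, r=10; 1 of them equals 4 — OK.
3. s = 4 ≠ 2 and p = 3 ≠ 2; both disjuncts false — violated.
4. v = 6 ≠ 3 and r = 10 ≠ 9; both disjuncts false — violated.
5. values 10, 3, 18 are pairwise distinct — OK.
6. s = 4, w = 18; 4 ≤ 18 — OK.
7. p = 3, not > 4; antecedent false, conditional vacuously true — OK.

Constraints 3 and 4 are violated.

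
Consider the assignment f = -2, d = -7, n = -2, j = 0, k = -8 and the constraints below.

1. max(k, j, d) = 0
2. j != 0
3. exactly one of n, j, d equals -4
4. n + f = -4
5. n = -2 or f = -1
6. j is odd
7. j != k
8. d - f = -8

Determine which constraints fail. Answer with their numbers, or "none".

1. max(-8, 0, -7) = 0  ✔
2. j = 0, but 0 is required to differ  ✘
3. n=-2, j=0, d=-7; 0 of them equal -4, not exactly one  ✘
4. n + f = -2 + (-2) = -4  ✔
5. n = -2 = -2 (first disjunct)  ✔
6. j = 0 is even  ✘
7. j = 0, k = -8; distinct  ✔
8. d - f = -7 - (-2) = -5, not -8  ✘

Constraints 2, 3, 6, and 8 are violated.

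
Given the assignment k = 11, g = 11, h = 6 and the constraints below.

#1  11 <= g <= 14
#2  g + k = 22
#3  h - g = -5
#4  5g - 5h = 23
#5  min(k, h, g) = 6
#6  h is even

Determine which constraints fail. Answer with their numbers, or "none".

#1 g = 11 lies in [11, 14]  ✓
#2 g + k = 11 + 11 = 22  ✓
#3 h - g = 6 - 11 = -5  ✓
#4 5g - 5h = 5(11) - 5(6) = 25, not 23  ✗
#5 min(11, 6, 11) = 6  ✓
#6 h = 6 is even  ✓

Constraint 4 does not hold.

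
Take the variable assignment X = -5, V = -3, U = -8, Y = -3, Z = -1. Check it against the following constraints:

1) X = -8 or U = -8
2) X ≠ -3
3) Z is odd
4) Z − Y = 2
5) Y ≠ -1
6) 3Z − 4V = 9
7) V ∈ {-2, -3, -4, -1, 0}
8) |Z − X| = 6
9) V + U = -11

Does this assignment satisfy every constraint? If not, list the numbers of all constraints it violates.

The assignment fails constraint 8.

1) X = -5 ≠ -8, but U = -8 = -8 (second disjunct)  ✔
2) X = -5, and -5 ≠ -3  ✔
3) Z = -1 is odd  ✔
4) Z − Y = -1 − (-3) = 2  ✔
5) Y = -3, and -3 ≠ -1  ✔
6) 3Z − 4V = 3(-1) − 4(-3) = 9  ✔
7) V = -3 is in {-2, -3, -4, -1, 0}  ✔
8) |-1 − (-5)| = 4, not 6  ✘
9) V + U = -3 + (-8) = -11  ✔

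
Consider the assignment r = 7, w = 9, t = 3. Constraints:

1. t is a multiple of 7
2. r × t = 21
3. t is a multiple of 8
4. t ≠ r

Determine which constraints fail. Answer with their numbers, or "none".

Constraints 1 and 3 are violated.

1. 3 = 7×0 + 3, so 7 does not divide 3 — violated.
2. r × t = 7 × 3 = 21 — OK.
3. 3 = 8×0 + 3, so 8 does not divide 3 — violated.
4. t = 3, r = 7; distinct — OK.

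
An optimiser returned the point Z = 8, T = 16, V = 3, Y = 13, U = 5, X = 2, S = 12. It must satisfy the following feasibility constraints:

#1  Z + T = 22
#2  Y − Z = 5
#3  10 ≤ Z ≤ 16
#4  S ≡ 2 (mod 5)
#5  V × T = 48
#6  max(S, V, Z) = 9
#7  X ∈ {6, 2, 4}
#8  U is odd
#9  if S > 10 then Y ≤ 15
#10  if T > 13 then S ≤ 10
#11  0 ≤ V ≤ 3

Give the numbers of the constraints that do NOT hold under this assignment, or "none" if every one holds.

Constraints 1, 3, 6, and 10 are violated.

#1 Z + T = 8 + 16 = 24, not 22  ✘
#2 Y − Z = 13 − 8 = 5  ✔
#3 Z = 8 is outside [10, 16]  ✘
#4 12 mod 5 = 2  ✔
#5 V × T = 3 × 16 = 48  ✔
#6 max(12, 3, 8) = 12, not 9  ✘
#7 X = 2 is in {6, 2, 4}  ✔
#8 U = 5 is odd  ✔
#9 S = 12 > 10, so we need Y ≤ 15; Y = 13 ≤ 15  ✔
#10 T = 16 > 13, so we need S ≤ 10; but S = 12 > 10  ✘
#11 V = 3 lies in [0, 3]  ✔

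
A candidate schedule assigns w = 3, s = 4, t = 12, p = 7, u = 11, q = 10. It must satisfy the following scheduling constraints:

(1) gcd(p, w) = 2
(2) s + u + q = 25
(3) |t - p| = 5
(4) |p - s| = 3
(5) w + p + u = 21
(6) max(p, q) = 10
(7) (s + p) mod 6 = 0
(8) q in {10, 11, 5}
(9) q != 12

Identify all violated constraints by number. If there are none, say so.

(1) gcd(7, 3) = 1, not 2 — fails.
(2) s + u + q = 4 + 11 + 10 = 25 — holds.
(3) |12 - 7| = 5 — holds.
(4) |7 - 4| = 3 — holds.
(5) w + p + u = 3 + 7 + 11 = 21 — holds.
(6) max(7, 10) = 10 — holds.
(7) s + p = 11; 11 mod 6 = 5, not 0 — fails.
(8) q = 10 is in {10, 11, 5} — holds.
(9) q = 10, and 10 ≠ 12 — holds.

Violated: 1, 7.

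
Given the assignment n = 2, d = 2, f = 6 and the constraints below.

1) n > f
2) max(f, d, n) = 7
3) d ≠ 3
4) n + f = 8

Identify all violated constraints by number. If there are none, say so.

Constraints 1, 2 do not hold.

1) n = 2, f = 6; 2 ≤ 6 (want >) — violated.
2) max(6, 2, 2) = 6, not 7 — violated.
3) d = 2, and 2 ≠ 3 — OK.
4) n + f = 2 + 6 = 8 — OK.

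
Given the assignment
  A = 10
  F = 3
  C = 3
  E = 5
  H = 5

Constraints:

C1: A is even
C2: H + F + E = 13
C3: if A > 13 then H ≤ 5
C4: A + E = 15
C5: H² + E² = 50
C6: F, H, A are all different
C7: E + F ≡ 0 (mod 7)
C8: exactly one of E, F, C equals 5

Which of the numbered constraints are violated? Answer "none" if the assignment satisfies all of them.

C1: A = 10 is even — holds.
C2: H + F + E = 5 + 3 + 5 = 13 — holds.
C3: A = 10, not > 13; antecedent false, conditional vacuously true — holds.
C4: A + E = 10 + 5 = 15 — holds.
C5: H² + E² = 5² + 5² = 25 + 25 = 50 — holds.
C6: values 3, 5, 10 are pairwise distinct — holds.
C7: E + F = 8; 8 mod 7 = 1, not 0 — fails.
C8: E=5, F=3, C=3; 1 of them equals 5 — holds.

The assignment fails constraint 7.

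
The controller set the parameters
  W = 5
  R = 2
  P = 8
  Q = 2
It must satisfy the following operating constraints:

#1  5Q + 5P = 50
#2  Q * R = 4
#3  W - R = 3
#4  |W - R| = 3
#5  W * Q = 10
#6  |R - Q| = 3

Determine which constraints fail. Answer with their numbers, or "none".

#1 5Q + 5P = 5(2) + 5(8) = 50 — holds.
#2 Q * R = 2 * 2 = 4 — holds.
#3 W - R = 5 - 2 = 3 — holds.
#4 |5 - 2| = 3 — holds.
#5 W * Q = 5 * 2 = 10 — holds.
#6 |2 - 2| = 0, not 3 — does not hold.

Constraint 6 is violated.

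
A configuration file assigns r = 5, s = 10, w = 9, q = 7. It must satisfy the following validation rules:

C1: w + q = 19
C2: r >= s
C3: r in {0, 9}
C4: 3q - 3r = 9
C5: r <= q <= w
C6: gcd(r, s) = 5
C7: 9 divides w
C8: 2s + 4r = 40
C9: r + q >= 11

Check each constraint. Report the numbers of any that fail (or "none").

Constraints 1, 2, 3, 4 are violated.

C1: w + q = 9 + 7 = 16, not 19  no
C2: r = 5, s = 10; 5 < 10 (want ≥)  no
C3: r = 5 is not in {0, 9}  no
C4: 3q - 3r = 3(7) - 3(5) = 6, not 9  no
C5: values 5 <= 7 <= 9  yes
C6: gcd(5, 10) = 5  yes
C7: 9 / 9 = 1, so 9 divides 9  yes
C8: 2s + 4r = 2(10) + 4(5) = 40  yes
C9: r + q = 5 + 7 = 12; 12 ≥ 11  yes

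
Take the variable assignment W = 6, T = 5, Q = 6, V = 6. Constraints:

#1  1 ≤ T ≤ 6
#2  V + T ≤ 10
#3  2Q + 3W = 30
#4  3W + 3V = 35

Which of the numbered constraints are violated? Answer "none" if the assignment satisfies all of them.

No — constraints 2, 4 are not satisfied.

#1 T = 5 lies in [1, 6]  holds
#2 V + T = 6 + 5 = 11; 11 > 10, bound 10 not met  fails
#3 2Q + 3W = 2(6) + 3(6) = 30  holds
#4 3W + 3V = 3(6) + 3(6) = 36, not 35  fails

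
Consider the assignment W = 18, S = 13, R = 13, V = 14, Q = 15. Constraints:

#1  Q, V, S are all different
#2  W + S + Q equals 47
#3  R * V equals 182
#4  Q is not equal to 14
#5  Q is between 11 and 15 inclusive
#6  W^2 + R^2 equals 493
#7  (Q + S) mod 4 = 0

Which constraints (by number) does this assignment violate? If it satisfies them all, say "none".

#1 values 15, 14, 13 are pairwise distinct — holds.
#2 W + S + Q = 18 + 13 + 15 = 46, not 47 — fails.
#3 R * V = 13 * 14 = 182 — holds.
#4 Q = 15, and 15 ≠ 14 — holds.
#5 Q = 15 lies in [11, 15] — holds.
#6 W^2 + R^2 = 18^2 + 13^2 = 324 + 169 = 493 — holds.
#7 Q + S = 28; 28 mod 4 = 0 — holds.

Constraint 2 is violated.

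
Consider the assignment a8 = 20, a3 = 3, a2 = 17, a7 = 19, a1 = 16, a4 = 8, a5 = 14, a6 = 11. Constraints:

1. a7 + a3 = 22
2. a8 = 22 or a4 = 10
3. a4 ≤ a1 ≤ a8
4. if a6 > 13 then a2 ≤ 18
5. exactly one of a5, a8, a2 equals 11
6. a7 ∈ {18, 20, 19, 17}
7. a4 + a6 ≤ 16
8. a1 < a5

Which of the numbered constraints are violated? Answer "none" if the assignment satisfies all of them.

The assignment fails constraints 2, 5, 7, 8.

1. a7 + a3 = 19 + 3 = 22 — OK.
2. a8 = 20 ≠ 22 and a4 = 8 ≠ 10; both disjuncts false — violated.
3. values 8 ≤ 16 ≤ 20 — OK.
4. a6 = 11, not > 13; antecedent false, conditional vacuously true — OK.
5. a5=14, a8=20, a2=17; 0 of them equal 11, not exactly one — violated.
6. a7 = 19 is in {18, 20, 19, 17} — OK.
7. a4 + a6 = 8 + 11 = 19; 19 > 16, bound 16 not met — violated.
8. a1 = 16, a5 = 14; 16 ≥ 14 (want <) — violated.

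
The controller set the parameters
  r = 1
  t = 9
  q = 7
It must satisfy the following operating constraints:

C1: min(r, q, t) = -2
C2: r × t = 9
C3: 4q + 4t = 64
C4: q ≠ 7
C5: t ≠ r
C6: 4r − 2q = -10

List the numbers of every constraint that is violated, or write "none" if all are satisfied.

Violated: 1, 4.

C1: min(1, 7, 9) = 1, not -2 — violated.
C2: r × t = 1 × 9 = 9 — satisfied.
C3: 4q + 4t = 4(7) + 4(9) = 64 — satisfied.
C4: q = 7, but 7 is required to differ — violated.
C5: t = 9, r = 1; distinct — satisfied.
C6: 4r − 2q = 4(1) − 2(7) = -10 — satisfied.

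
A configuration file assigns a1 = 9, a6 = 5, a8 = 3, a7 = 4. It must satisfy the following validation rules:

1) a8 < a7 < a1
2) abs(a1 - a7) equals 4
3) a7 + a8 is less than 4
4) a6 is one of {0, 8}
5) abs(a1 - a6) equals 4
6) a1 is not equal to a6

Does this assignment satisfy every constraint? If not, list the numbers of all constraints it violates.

Constraints 2, 3, and 4 are violated.

1) values 3 < 4 < 9  holds
2) abs(9 - 4) = 5, not 4  fails
3) a7 + a8 = 4 + 3 = 7; 7 ≥ 4, bound 4 not met  fails
4) a6 = 5 is not in {0, 8}  fails
5) abs(9 - 5) = 4  holds
6) a1 = 9, a6 = 5; distinct  holds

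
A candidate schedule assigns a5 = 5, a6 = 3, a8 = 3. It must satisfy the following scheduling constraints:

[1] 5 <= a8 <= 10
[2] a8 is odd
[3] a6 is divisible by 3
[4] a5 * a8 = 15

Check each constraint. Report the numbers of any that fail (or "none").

Constraint 1 does not hold.

[1] a8 = 3 is outside [5, 10]  ✘
[2] a8 = 3 is odd  ✔
[3] 3 / 3 = 1, so 3 divides 3  ✔
[4] a5 * a8 = 5 * 3 = 15  ✔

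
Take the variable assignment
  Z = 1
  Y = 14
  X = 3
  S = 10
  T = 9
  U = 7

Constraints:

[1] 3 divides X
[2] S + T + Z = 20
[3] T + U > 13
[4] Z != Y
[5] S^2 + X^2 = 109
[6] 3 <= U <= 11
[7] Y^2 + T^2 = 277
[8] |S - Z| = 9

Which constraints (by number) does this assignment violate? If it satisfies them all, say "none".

Yes — all constraints hold.

[1] 3 / 3 = 1, so 3 divides 3  yes
[2] S + T + Z = 10 + 9 + 1 = 20  yes
[3] T + U = 9 + 7 = 16; 16 > 13  yes
[4] Z = 1, Y = 14; distinct  yes
[5] S^2 + X^2 = 10^2 + 3^2 = 100 + 9 = 109  yes
[6] U = 7 lies in [3, 11]  yes
[7] Y^2 + T^2 = 14^2 + 9^2 = 196 + 81 = 277  yes
[8] |10 - 1| = 9  yes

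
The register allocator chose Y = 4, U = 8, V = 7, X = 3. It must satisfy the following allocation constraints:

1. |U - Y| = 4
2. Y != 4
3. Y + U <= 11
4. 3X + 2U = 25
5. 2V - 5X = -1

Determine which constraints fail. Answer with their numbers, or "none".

1. |8 - 4| = 4  true
2. Y = 4, but 4 is required to differ  false
3. Y + U = 4 + 8 = 12; 12 > 11, bound 11 not met  false
4. 3X + 2U = 3(3) + 2(8) = 25  true
5. 2V - 5X = 2(7) - 5(3) = -1  true

Violated: 2, 3.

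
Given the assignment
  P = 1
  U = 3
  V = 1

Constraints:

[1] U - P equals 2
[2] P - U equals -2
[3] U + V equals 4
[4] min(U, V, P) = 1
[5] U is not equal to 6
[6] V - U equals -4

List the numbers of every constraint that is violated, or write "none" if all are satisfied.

Constraint 6 is violated.

[1] U - P = 3 - 1 = 2  true
[2] P - U = 1 - 3 = -2  true
[3] U + V = 3 + 1 = 4  true
[4] min(3, 1, 1) = 1  true
[5] U = 3, and 3 ≠ 6  true
[6] V - U = 1 - 3 = -2, not -4  false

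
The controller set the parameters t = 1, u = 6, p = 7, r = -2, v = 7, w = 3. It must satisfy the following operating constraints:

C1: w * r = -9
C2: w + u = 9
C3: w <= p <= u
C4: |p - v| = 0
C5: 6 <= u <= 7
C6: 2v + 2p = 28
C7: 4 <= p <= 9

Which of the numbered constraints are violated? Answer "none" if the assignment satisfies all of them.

Violated: 1, 3.

C1: w * r = 3 * (-2) = -6, not -9 — does not hold.
C2: w + u = 3 + 6 = 9 — holds.
C3: values 3, 7, 6; p = 7 is not <= u = 6 — does not hold.
C4: |7 - 7| = 0 — holds.
C5: u = 6 lies in [6, 7] — holds.
C6: 2v + 2p = 2(7) + 2(7) = 28 — holds.
C7: p = 7 lies in [4, 9] — holds.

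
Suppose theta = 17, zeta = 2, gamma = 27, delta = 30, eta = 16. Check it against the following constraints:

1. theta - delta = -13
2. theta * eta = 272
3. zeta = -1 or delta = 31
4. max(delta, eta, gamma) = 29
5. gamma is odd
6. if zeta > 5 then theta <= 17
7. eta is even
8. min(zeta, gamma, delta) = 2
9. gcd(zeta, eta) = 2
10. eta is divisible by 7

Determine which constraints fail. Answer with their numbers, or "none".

1. theta - delta = 17 - 30 = -13 — satisfied.
2. theta * eta = 17 * 16 = 272 — satisfied.
3. zeta = 2 ≠ -1 and delta = 30 ≠ 31; both disjuncts false — violated.
4. max(30, 16, 27) = 30, not 29 — violated.
5. gamma = 27 is odd — satisfied.
6. zeta = 2, not > 5; antecedent false, conditional vacuously true — satisfied.
7. eta = 16 is even — satisfied.
8. min(2, 27, 30) = 2 — satisfied.
9. gcd(2, 16) = 2 — satisfied.
10. 16 = 7*2 + 2, so 7 does not divide 16 — violated.

Constraints 3, 4, 10 do not hold.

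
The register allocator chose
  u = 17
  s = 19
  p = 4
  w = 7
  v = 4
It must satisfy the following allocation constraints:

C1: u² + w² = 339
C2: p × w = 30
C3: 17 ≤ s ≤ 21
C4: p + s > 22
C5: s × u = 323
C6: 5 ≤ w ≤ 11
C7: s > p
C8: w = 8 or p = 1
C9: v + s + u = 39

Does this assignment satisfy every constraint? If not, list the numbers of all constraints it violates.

Constraints 1, 2, 8, 9 do not hold.

C1: u² + w² = 17² + 7² = 289 + 49 = 338, not 339  false
C2: p × w = 4 × 7 = 28, not 30  false
C3: s = 19 lies in [17, 21]  true
C4: p + s = 4 + 19 = 23; 23 > 22  true
C5: s × u = 19 × 17 = 323  true
C6: w = 7 lies in [5, 11]  true
C7: s = 19, p = 4; 19 > 4  true
C8: w = 7 ≠ 8 and p = 4 ≠ 1; both disjuncts false  false
C9: v + s + u = 4 + 19 + 17 = 40, not 39  false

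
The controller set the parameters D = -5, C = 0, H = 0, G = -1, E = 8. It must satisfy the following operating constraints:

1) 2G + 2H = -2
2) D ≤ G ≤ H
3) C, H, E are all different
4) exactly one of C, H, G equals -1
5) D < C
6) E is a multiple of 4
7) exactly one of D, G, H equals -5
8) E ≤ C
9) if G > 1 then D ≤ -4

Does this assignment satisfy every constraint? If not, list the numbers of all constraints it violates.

No — constraints 3, 8 are not satisfied.

1) 2G + 2H = 2(-1) + 2(0) = -2 — satisfied.
2) values -5 ≤ -1 ≤ 0 — satisfied.
3) C = H = 0, not all different — violated.
4) C=0, H=0, G=-1; 1 of them equals -1 — satisfied.
5) D = -5, C = 0; -5 < 0 — satisfied.
6) 8 / 4 = 2, so 4 divides 8 — satisfied.
7) D=-5, G=-1, H=0; 1 of them equals -5 — satisfied.
8) E = 8, C = 0; 8 > 0 (want ≤) — violated.
9) G = -1, not > 1; antecedent false, conditional vacuously true — satisfied.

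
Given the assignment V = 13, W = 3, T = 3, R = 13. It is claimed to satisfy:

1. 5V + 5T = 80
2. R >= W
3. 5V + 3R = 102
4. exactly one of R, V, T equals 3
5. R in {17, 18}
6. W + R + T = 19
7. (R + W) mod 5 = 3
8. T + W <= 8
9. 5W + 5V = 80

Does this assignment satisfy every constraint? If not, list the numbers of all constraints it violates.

1. 5V + 5T = 5(13) + 5(3) = 80 — OK.
2. R = 13, W = 3; 13 ≥ 3 — OK.
3. 5V + 3R = 5(13) + 3(13) = 104, not 102 — violated.
4. R=13, V=13, T=3; 1 of them equals 3 — OK.
5. R = 13 is not in {17, 18} — violated.
6. W + R + T = 3 + 13 + 3 = 19 — OK.
7. R + W = 16; 16 mod 5 = 1, not 3 — violated.
8. T + W = 3 + 3 = 6; 6 ≤ 8 — OK.
9. 5W + 5V = 5(3) + 5(13) = 80 — OK.

Constraints 3, 5, and 7 do not hold.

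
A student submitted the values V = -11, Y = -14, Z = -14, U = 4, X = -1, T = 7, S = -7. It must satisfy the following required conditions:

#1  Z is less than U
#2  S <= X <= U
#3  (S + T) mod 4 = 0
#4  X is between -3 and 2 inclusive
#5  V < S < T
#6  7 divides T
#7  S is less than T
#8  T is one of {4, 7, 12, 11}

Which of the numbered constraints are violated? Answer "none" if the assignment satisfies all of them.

#1 Z = -14, U = 4; -14 < 4 — holds.
#2 values -7 <= -1 <= 4 — holds.
#3 S + T = 0; 0 mod 4 = 0 — holds.
#4 X = -1 lies in [-3, 2] — holds.
#5 values -11 < -7 < 7 — holds.
#6 7 / 7 = 1, so 7 divides 7 — holds.
#7 S = -7, T = 7; -7 < 7 — holds.
#8 T = 7 is in {4, 7, 12, 11} — holds.

No violations.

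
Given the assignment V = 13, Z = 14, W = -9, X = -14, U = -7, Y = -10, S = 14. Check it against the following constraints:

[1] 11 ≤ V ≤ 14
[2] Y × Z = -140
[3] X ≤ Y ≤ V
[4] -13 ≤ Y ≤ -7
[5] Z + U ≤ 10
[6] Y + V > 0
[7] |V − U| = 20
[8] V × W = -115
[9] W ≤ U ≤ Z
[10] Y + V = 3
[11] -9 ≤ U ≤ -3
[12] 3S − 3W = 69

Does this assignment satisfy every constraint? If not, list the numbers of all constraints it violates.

No — constraint 8 is not satisfied.

[1] V = 13 lies in [11, 14] — OK.
[2] Y × Z = -10 × 14 = -140 — OK.
[3] values -14 ≤ -10 ≤ 13 — OK.
[4] Y = -10 lies in [-13, -7] — OK.
[5] Z + U = 14 + (-7) = 7; 7 ≤ 10 — OK.
[6] Y + V = -10 + 13 = 3; 3 > 0 — OK.
[7] |13 − (-7)| = 20 — OK.
[8] V × W = 13 × (-9) = -117, not -115 — violated.
[9] values -9 ≤ -7 ≤ 14 — OK.
[10] Y + V = -10 + 13 = 3 — OK.
[11] U = -7 lies in [-9, -3] — OK.
[12] 3S − 3W = 3(14) − 3(-9) = 69 — OK.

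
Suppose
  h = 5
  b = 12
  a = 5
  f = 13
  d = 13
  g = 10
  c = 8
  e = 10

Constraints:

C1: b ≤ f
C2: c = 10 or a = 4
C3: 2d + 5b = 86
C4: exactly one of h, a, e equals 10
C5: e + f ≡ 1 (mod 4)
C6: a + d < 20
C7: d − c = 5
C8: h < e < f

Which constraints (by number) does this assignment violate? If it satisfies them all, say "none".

The assignment fails constraints 2 and 5.

C1: b = 12, f = 13; 12 ≤ 13 — satisfied.
C2: c = 8 ≠ 10 and a = 5 ≠ 4; both disjuncts false — violated.
C3: 2d + 5b = 2(13) + 5(12) = 86 — satisfied.
C4: h=5, a=5, e=10; 1 of them equals 10 — satisfied.
C5: e + f = 23; 23 mod 4 = 3, not 1 — violated.
C6: a + d = 5 + 13 = 18; 18 < 20 — satisfied.
C7: d − c = 13 − 8 = 5 — satisfied.
C8: values 5 < 10 < 13 — satisfied.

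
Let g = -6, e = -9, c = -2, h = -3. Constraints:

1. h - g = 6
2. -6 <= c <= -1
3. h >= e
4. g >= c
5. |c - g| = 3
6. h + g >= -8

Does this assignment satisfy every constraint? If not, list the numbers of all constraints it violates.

1. h - g = -3 - (-6) = 3, not 6 — fails.
2. c = -2 lies in [-6, -1] — holds.
3. h = -3, e = -9; -3 ≥ -9 — holds.
4. g = -6, c = -2; -6 < -2 (want ≥) — fails.
5. |-2 - (-6)| = 4, not 3 — fails.
6. h + g = -3 + (-6) = -9; -9 < -8, bound -8 not met — fails.

Violated: 1, 4, 5, and 6.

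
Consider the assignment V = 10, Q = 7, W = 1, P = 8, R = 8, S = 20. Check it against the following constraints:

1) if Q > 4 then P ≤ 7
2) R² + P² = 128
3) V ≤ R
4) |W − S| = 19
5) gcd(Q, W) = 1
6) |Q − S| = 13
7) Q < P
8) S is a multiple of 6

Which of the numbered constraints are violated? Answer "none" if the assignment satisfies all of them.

No — constraints 1, 3, 8 are not satisfied.

1) Q = 7 > 4, so we need P ≤ 7; but P = 8 > 7 — violated.
2) R² + P² = 8² + 8² = 64 + 64 = 128 — satisfied.
3) V = 10, R = 8; 10 > 8 (want ≤) — violated.
4) |1 − 20| = 19 — satisfied.
5) gcd(7, 1) = 1 — satisfied.
6) |7 − 20| = 13 — satisfied.
7) Q = 7, P = 8; 7 < 8 — satisfied.
8) 20 = 6×3 + 2, so 6 does not divide 20 — violated.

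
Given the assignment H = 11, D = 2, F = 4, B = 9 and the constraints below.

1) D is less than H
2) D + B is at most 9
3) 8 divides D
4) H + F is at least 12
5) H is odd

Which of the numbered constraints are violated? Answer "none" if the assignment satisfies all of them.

No — constraints 2, 3 are not satisfied.

1) D = 2, H = 11; 2 < 11 — OK.
2) D + B = 2 + 9 = 11; 11 > 9, bound 9 not met — violated.
3) 2 = 8*0 + 2, so 8 does not divide 2 — violated.
4) H + F = 11 + 4 = 15; 15 ≥ 12 — OK.
5) H = 11 is odd — OK.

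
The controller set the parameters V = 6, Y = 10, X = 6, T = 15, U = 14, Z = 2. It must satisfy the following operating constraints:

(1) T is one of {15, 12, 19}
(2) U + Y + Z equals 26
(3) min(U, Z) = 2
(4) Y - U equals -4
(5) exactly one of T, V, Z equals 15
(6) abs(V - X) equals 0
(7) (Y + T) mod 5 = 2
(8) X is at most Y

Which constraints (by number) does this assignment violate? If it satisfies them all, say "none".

(1) T = 15 is in {15, 12, 19} — satisfied.
(2) U + Y + Z = 14 + 10 + 2 = 26 — satisfied.
(3) min(14, 2) = 2 — satisfied.
(4) Y - U = 10 - 14 = -4 — satisfied.
(5) T=15, V=6, Z=2; 1 of them equals 15 — satisfied.
(6) abs(6 - 6) = 0 — satisfied.
(7) Y + T = 25; 25 mod 5 = 0, not 2 — violated.
(8) X = 6, Y = 10; 6 ≤ 10 — satisfied.

The assignment fails constraint 7.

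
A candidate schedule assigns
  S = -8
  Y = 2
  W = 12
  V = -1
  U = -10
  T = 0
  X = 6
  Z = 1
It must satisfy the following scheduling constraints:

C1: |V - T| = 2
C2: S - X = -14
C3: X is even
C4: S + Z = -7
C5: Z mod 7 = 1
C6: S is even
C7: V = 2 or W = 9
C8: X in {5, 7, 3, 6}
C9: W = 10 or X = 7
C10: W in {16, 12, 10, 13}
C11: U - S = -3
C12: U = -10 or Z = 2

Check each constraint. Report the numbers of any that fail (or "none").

C1: |-1 - 0| = 1, not 2  ✘
C2: S - X = -8 - 6 = -14  ✔
C3: X = 6 is even  ✔
C4: S + Z = -8 + 1 = -7  ✔
C5: 1 mod 7 = 1  ✔
C6: S = -8 is even  ✔
C7: V = -1 ≠ 2 and W = 12 ≠ 9; both disjuncts false  ✘
C8: X = 6 is in {5, 7, 3, 6}  ✔
C9: W = 12 ≠ 10 and X = 6 ≠ 7; both disjuncts false  ✘
C10: W = 12 is in {16, 12, 10, 13}  ✔
C11: U - S = -10 - (-8) = -2, not -3  ✘
C12: U = -10 = -10 (first disjunct)  ✔

Constraints 1, 7, 9, and 11 do not hold.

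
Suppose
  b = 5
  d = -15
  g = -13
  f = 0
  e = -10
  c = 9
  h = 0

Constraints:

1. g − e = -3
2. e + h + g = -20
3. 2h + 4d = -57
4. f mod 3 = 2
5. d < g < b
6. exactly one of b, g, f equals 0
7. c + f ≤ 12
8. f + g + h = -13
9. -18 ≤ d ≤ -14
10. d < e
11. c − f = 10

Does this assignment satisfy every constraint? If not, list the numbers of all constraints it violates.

1. g − e = -13 − (-10) = -3  OK
2. e + h + g = -10 + 0 + (-13) = -23, not -20  FAIL
3. 2h + 4d = 2(0) + 4(-15) = -60, not -57  FAIL
4. 0 mod 3 = 0, not 2  FAIL
5. values -15 < -13 < 5  OK
6. b=5, g=-13, f=0; 1 of them equals 0  OK
7. c + f = 9 + 0 = 9; 9 ≤ 12  OK
8. f + g + h = 0 + (-13) + 0 = -13  OK
9. d = -15 lies in [-18, -14]  OK
10. d = -15, e = -10; -15 < -10  OK
11. c − f = 9 − 0 = 9, not 10  FAIL

No — constraints 2, 3, 4, and 11 are not satisfied.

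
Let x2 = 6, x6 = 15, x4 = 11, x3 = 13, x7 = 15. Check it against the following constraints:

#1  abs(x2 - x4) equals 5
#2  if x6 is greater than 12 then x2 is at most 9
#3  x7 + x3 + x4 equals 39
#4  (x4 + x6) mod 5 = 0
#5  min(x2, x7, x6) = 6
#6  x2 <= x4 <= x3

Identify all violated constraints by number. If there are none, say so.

#1 abs(6 - 11) = 5  holds
#2 x6 = 15 > 12, so we need x2 ≤ 9; x2 = 6 ≤ 9  holds
#3 x7 + x3 + x4 = 15 + 13 + 11 = 39  holds
#4 x4 + x6 = 26; 26 mod 5 = 1, not 0  fails
#5 min(6, 15, 15) = 6  holds
#6 values 6 <= 11 <= 13  holds

No — constraint 4 is not satisfied.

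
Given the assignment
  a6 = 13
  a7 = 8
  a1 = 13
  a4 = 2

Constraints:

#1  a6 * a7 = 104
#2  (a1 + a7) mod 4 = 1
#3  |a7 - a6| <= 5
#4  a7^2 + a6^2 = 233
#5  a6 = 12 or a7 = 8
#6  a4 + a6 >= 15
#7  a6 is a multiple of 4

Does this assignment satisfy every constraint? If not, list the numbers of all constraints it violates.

#1 a6 * a7 = 13 * 8 = 104 — holds.
#2 a1 + a7 = 21; 21 mod 4 = 1 — holds.
#3 |8 - 13| = 5; 5 ≤ 5 — holds.
#4 a7^2 + a6^2 = 8^2 + 13^2 = 64 + 169 = 233 — holds.
#5 a6 = 13 ≠ 12, but a7 = 8 = 8 (second disjunct) — holds.
#6 a4 + a6 = 2 + 13 = 15; 15 ≥ 15 — holds.
#7 13 = 4*3 + 1, so 4 does not divide 13 — fails.

Constraint 7 is violated.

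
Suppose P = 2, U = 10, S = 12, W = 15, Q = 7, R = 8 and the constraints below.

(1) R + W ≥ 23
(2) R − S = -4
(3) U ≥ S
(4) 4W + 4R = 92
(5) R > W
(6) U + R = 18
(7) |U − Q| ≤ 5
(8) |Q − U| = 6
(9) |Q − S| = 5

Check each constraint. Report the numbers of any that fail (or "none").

Violated: 3, 5, and 8.

(1) R + W = 8 + 15 = 23; 23 ≥ 23 — satisfied.
(2) R − S = 8 − 12 = -4 — satisfied.
(3) U = 10, S = 12; 10 < 12 (want ≥) — violated.
(4) 4W + 4R = 4(15) + 4(8) = 92 — satisfied.
(5) R = 8, W = 15; 8 ≤ 15 (want >) — violated.
(6) U + R = 10 + 8 = 18 — satisfied.
(7) |10 − 7| = 3; 3 ≤ 5 — satisfied.
(8) |7 − 10| = 3, not 6 — violated.
(9) |7 − 12| = 5 — satisfied.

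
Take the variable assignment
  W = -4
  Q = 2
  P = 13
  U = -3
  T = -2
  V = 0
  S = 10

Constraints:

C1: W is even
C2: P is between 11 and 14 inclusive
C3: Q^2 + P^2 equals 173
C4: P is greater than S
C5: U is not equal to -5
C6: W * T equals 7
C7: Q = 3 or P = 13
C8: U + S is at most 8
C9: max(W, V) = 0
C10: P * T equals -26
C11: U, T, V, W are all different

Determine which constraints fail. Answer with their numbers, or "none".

Constraint 6 is violated.

C1: W = -4 is even  OK
C2: P = 13 lies in [11, 14]  OK
C3: Q^2 + P^2 = 2^2 + 13^2 = 4 + 169 = 173  OK
C4: P = 13, S = 10; 13 > 10  OK
C5: U = -3, and -3 ≠ -5  OK
C6: W * T = -4 * (-2) = 8, not 7  FAIL
C7: Q = 2 ≠ 3, but P = 13 = 13 (second disjunct)  OK
C8: U + S = -3 + 10 = 7; 7 ≤ 8  OK
C9: max(-4, 0) = 0  OK
C10: P * T = 13 * (-2) = -26  OK
C11: values -3, -2, 0, -4 are pairwise distinct  OK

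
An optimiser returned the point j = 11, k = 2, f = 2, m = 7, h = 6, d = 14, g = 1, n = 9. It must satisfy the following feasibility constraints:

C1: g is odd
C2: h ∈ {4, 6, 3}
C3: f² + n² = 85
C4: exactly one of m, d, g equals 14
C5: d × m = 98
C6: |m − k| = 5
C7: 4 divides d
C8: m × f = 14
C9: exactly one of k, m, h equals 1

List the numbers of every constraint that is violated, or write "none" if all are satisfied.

Constraints 7 and 9 are violated.

C1: g = 1 is odd  holds
C2: h = 6 is in {4, 6, 3}  holds
C3: f² + n² = 2² + 9² = 4 + 81 = 85  holds
C4: m=7, d=14, g=1; 1 of them equals 14  holds
C5: d × m = 14 × 7 = 98  holds
C6: |7 − 2| = 5  holds
C7: 14 = 4×3 + 2, so 4 does not divide 14  fails
C8: m × f = 7 × 2 = 14  holds
C9: k=2, m=7, h=6; 0 of them equal 1, not exactly one  fails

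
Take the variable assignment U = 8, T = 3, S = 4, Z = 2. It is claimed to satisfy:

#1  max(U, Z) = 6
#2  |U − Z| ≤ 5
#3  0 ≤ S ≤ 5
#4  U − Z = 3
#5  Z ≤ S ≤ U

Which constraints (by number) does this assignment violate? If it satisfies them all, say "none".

#1 max(8, 2) = 8, not 6 — violated.
#2 |8 − 2| = 6; 6 > 5, exceeds bound 5 — violated.
#3 S = 4 lies in [0, 5] — satisfied.
#4 U − Z = 8 − 2 = 6, not 3 — violated.
#5 values 2 ≤ 4 ≤ 8 — satisfied.

Constraints 1, 2, 4 are violated.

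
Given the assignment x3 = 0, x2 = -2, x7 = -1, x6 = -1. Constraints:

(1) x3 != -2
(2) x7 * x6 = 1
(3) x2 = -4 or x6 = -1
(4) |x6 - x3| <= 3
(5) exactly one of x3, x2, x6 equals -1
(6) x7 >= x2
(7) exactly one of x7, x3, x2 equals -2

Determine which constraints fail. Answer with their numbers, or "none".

The assignment satisfies every constraint.

(1) x3 = 0, and 0 ≠ -2 — holds.
(2) x7 * x6 = -1 * (-1) = 1 — holds.
(3) x2 = -2 ≠ -4, but x6 = -1 = -1 (second disjunct) — holds.
(4) |-1 - 0| = 1; 1 ≤ 3 — holds.
(5) x3=0, x2=-2, x6=-1; 1 of them equals -1 — holds.
(6) x7 = -1, x2 = -2; -1 ≥ -2 — holds.
(7) x7=-1, x3=0, x2=-2; 1 of them equals -2 — holds.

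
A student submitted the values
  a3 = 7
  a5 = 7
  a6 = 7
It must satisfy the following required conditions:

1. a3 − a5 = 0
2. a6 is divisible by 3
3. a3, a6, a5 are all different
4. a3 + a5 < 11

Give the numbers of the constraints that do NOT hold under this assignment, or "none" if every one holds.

1. a3 − a5 = 7 − 7 = 0 — holds.
2. 7 = 3×2 + 1, so 3 does not divide 7 — fails.
3. a3 = a6 = 7, not all different — fails.
4. a3 + a5 = 7 + 7 = 14; 14 ≥ 11, bound 11 not met — fails.

Constraints 2, 3, and 4 do not hold.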